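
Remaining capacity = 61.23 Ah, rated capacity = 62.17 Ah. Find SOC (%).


SOC% = 61.23 / 62.17 * 100 = 98.49%

98.49%


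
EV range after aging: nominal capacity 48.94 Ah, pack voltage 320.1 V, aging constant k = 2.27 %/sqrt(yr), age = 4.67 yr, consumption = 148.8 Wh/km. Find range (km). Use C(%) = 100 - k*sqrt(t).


Step 1: capacity retention = 100 - 2.27 * sqrt(4.67) = 100 - 2.27 * 2.161 = 95.095%
Step 2: C_now = 48.94 * 95.095/100 = 46.539 Ah
Step 3: E_pack = V * C_now = 320.1 * 46.539 = 14897 Wh
Step 4: range = E_pack / consumption = 14897 / 148.8 = 100.1 km

100.1 km


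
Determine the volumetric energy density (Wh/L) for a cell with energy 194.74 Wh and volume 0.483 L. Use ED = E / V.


ED = E / V = 194.74 / 0.483 = 403.2 Wh/L

403.2 Wh/L


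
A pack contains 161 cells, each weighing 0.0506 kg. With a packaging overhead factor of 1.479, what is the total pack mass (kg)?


Cell mass sum = 161 * 0.0506 = 8.1466 kg
With overhead 1.479: m_pack = 8.1466 * 1.479 = 12.05 kg

12.05 kg


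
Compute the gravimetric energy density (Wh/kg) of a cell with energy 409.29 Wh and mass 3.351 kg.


ED = E / m = 409.29 / 3.351 = 122.1 Wh/kg

122.1 Wh/kg


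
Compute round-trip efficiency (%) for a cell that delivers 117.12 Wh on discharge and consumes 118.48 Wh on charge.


Round-trip efficiency = 117.12/118.48 * 100% = 98.85%

98.85%


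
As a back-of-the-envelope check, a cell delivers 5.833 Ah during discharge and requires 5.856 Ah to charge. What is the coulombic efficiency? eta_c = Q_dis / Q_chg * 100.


Coulombic efficiency = 5.833/5.856 * 100% = 99.61%

99.61%


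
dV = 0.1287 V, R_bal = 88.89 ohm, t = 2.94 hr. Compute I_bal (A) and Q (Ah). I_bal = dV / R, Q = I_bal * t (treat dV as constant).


I_bal = dV / R = 0.1287 / 88.89 = 0.0014479 A
Q = I_bal * t = 0.0014479 * 2.94 = 0.004257 Ah

I=0.0014479 A, Q=0.004257 Ah


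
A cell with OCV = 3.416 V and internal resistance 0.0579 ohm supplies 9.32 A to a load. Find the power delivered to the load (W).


Step 1: V_terminal = OCV - I*R = 3.416 - 9.32 * 0.0579 = 2.8764 V
Step 2: P_out = V_terminal * I = 2.8764 * 9.32 = 26.81 W

26.81 W


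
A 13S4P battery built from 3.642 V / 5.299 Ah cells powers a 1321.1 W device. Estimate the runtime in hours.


Step 1: E_pack = Ns * V_cell * Np * C_cell = 13 * 3.642 * 4 * 5.299 = 1003.5 Wh
Step 2: t = E_pack / P = 1003.5 / 1321.1 = 0.7596 hr

0.7596 hr


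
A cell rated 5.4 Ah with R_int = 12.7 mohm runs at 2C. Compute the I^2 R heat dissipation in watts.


Convert: R = 12.7 mohm = 0.0127 ohm
Step 1: I = C_rate * capacity = 2 * 5.4 = 10.8 A
Step 2: Q = I^2 * R = 10.8^2 * 0.0127 = 116.64 * 0.0127 = 1.481 W

1.481 W


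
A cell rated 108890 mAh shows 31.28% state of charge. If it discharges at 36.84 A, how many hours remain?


Convert: C_total = 108890 mAh = 108.89 Ah
Step 1: remaining = SOC/100 * C_total = 31.28/100 * 108.89 = 34.061 Ah
Step 2: t = remaining / I = 34.061 / 36.84 = 0.9246 hr

0.9246 hr


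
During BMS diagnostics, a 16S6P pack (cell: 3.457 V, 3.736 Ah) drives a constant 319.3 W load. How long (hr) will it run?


Step 1: E_pack = Ns * V_cell * Np * C_cell = 16 * 3.457 * 6 * 3.736 = 1239.9 Wh
Step 2: t = E_pack / P = 1239.9 / 319.3 = 3.883 hr

3.883 hr


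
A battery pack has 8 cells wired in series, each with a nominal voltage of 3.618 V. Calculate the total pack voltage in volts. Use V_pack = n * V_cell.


V_pack = n * V_cell = 8 * 3.618 = 28.944 V

28.944 V


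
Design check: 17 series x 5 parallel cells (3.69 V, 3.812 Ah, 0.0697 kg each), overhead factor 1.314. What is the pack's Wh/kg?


Step 1: V_pack = 17 * 3.69 = 62.73 V
Step 2: C_pack = 5 * 3.812 = 19.06 Ah
Step 3: E_pack = V_pack * C_pack = 62.73 * 19.06 = 1195.6 Wh
Step 4: m_pack = 17 * 5 * 0.0697 * 1.314 = 7.7848 kg
Step 5: ED = E_pack / m_pack = 1195.6 / 7.7848 = 153.6 Wh/kg

153.6 Wh/kg


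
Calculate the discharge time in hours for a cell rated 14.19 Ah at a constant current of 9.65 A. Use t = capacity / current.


t = capacity / current = 14.19 / 9.65 = 1.470 hr

1.470 hr


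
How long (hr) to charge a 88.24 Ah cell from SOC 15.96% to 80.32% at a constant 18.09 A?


Step 1: dSOC = 80.32% - 15.96% = 64.36%
Step 2: delta_Ah = 88.24 * 64.36 / 100 = 56.791 Ah
Step 3: t = 56.791 / 18.09 = 3.139 hr

3.139 hr


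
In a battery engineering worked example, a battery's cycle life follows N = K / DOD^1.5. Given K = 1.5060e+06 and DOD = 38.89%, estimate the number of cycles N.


DOD^1.5 = 242.53
N = K / DOD^1.5 = 1.5060e+06 / 242.53 = 6210

6210 cycles


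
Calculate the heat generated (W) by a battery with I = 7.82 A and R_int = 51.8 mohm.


Convert: R = 51.8 mohm = 0.0518 ohm
I^2 = 61.152
Q = 61.152 * 0.0518 = 3.168 W

3.168 W


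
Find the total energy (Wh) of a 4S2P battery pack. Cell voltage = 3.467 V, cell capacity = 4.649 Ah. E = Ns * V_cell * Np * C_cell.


E = Ns * Vcell * Np * Ccell = 4 * 3.467 * 2 * 4.649 = 128.9 Wh

128.9 Wh


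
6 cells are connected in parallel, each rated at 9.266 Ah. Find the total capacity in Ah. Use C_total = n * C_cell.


Parallel capacities add: 6 * 9.266 Ah = 55.596 Ah

55.596 Ah


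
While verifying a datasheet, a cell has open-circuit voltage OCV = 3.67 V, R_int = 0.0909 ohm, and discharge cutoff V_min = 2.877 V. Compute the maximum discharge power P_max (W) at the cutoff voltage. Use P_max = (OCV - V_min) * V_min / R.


dV = OCV - V_min = 0.793 V (so I_max = dV / R)
P_max = dV * V_min / R = 0.793 * 2.877 / 0.0909 = 25.10 W

25.10 W


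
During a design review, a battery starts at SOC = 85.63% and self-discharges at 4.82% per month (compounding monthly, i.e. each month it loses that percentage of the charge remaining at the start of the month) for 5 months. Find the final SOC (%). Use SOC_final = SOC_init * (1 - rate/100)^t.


Monthly retention factor = 1 - 4.82/100 = 0.9518
Over 5 months: factor^5 = 0.78114
SOC_final = 85.63 * 0.78114 = 66.89%

66.89%


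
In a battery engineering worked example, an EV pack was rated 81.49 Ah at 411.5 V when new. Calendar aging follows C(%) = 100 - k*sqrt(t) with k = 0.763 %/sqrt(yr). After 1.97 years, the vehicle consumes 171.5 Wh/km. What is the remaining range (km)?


Step 1: capacity retention = 100 - 0.763 * sqrt(1.97) = 100 - 0.763 * 1.4036 = 98.929%
Step 2: C_now = 81.49 * 98.929/100 = 80.617 Ah
Step 3: E_pack = V * C_now = 411.5 * 80.617 = 33174 Wh
Step 4: range = E_pack / consumption = 33174 / 171.5 = 193.4 km

193.4 km


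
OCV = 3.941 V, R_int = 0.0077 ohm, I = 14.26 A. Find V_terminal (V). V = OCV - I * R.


IR drop = 14.26 * 0.0077 = 0.1098 V
V = 3.941 - 0.1098 = 3.831 V

3.831 V


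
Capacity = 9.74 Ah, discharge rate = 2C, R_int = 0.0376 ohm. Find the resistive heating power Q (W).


Step 1: I = C_rate * capacity = 2 * 9.74 = 19.48 A
Step 2: Q = I^2 * R = 19.48^2 * 0.0376 = 379.47 * 0.0376 = 14.27 W

14.27 W


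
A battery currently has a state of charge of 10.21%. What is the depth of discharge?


Complement of SOC: DOD = 100% - 10.21% = 89.79%

89.79%


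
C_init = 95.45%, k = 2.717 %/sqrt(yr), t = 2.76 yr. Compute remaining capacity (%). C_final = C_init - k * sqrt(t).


Step 1: sqrt(2.76 yr) = 1.6613
Step 2: drop = 2.717 * 1.6613 = 4.5138
Step 3: C_final = 95.45 - 4.5138 = 90.94%

90.94%


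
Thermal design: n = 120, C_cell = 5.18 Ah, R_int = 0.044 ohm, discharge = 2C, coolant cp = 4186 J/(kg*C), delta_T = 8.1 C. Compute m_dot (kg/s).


Step 1: I = 2 * 5.18 = 10.36 A
Step 2: Q_cell = I^2 * R = 10.36^2 * 0.044 = 4.7225 W
Step 3: Q_total = 120 * 4.7225 = 566.7 W
Step 4: m_dot = Q_total / (cp * dT) = 566.7 / (4186 * 8.1) = 0.01671 kg/s

0.01671 kg/s


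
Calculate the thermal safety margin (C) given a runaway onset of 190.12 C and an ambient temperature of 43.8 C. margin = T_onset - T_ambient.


margin = T_onset - T_ambient = 190.12 - 43.8 = 146.32 C

146.32 C


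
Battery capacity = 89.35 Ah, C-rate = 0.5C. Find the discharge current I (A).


At 0.5C: I = 0.5 * 89.35 Ah = 44.675 A

44.675 A


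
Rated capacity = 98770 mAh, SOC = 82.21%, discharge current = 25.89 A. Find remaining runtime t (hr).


Convert: C_total = 98770 mAh = 98.77 Ah
Step 1: remaining = SOC/100 * C_total = 82.21/100 * 98.77 = 81.199 Ah
Step 2: t = remaining / I = 81.199 / 25.89 = 3.136 hr

3.136 hr


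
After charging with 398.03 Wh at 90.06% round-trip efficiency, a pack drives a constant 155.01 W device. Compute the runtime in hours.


Step 1: E_discharge = eta/100 * E_charge = 90.06/100 * 398.03 = 358.47 Wh
Step 2: t = E_discharge / P = 358.47 / 155.01 = 2.313 hr

2.313 hr


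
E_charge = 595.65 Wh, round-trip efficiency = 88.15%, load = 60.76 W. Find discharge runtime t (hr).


Step 1: E_discharge = eta/100 * E_charge = 88.15/100 * 595.65 = 525.07 Wh
Step 2: t = E_discharge / P = 525.07 / 60.76 = 8.642 hr

8.642 hr


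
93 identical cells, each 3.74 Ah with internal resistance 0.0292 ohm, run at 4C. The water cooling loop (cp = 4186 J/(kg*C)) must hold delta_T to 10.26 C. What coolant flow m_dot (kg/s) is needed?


Step 1: I = 4 * 3.74 = 14.96 A
Step 2: Q_cell = I^2 * R = 14.96^2 * 0.0292 = 6.535 W
Step 3: Q_total = 93 * 6.535 = 607.76 W
Step 4: m_dot = Q_total / (cp * dT) = 607.76 / (4186 * 10.26) = 0.01415 kg/s

0.01415 kg/s


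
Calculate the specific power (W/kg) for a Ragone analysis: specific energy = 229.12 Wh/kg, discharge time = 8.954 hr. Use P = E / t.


Specific power = 229.12 Wh/kg / 8.954 hr = 25.59 W/kg

25.59 W/kg


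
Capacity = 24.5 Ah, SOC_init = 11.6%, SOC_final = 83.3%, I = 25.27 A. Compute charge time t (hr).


Step 1: dSOC = 83.3% - 11.6% = 71.7%
Step 2: delta_Ah = 24.5 * 71.7 / 100 = 17.567 Ah
Step 3: t = 17.567 / 25.27 = 0.6952 hr

0.6952 hr


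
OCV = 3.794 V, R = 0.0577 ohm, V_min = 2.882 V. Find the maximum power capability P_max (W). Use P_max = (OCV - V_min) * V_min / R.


dV = OCV - V_min = 0.912 V (so I_max = dV / R)
P_max = dV * V_min / R = 0.912 * 2.882 / 0.0577 = 45.55 W

45.55 W


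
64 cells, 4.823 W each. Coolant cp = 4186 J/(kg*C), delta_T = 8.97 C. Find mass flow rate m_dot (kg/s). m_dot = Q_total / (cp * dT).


Step 1: Total heat Q = 64 * 4.823 W = 308.67 W
Step 2: denom = cp * dT = 4186 * 8.97 = 37548
Step 3: m_dot = 308.67 / 37548 = 0.008221 kg/s

0.008221 kg/s


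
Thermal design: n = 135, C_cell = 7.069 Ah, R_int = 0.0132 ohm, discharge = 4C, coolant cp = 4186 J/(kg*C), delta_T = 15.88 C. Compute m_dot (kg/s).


Step 1: I = 4 * 7.069 = 28.276 A
Step 2: Q_cell = I^2 * R = 28.276^2 * 0.0132 = 10.554 W
Step 3: Q_total = 135 * 10.554 = 1424.8 W
Step 4: m_dot = Q_total / (cp * dT) = 1424.8 / (4186 * 15.88) = 0.02143 kg/s

0.02143 kg/s


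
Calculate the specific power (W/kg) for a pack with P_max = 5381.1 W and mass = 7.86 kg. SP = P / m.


SP = P / m = 5381.1 / 7.86 = 684.6 W/kg

684.6 W/kg


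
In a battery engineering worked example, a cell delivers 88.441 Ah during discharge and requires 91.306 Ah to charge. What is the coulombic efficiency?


eta_c = Q_dis / Q_chg * 100 = 88.441 / 91.306 * 100 = 96.86%

96.86%


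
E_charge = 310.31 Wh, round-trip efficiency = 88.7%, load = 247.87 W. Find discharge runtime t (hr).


Step 1: E_discharge = eta/100 * E_charge = 88.7/100 * 310.31 = 275.24 Wh
Step 2: t = E_discharge / P = 275.24 / 247.87 = 1.110 hr

1.110 hr


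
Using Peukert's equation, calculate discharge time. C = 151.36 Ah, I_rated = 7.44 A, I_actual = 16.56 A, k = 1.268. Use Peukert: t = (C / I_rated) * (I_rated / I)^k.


Step 1: t_rated = C / I_rated = 151.36 / 7.44 = 20.344 hr
Step 2: ratio = 7.44 / 16.56 = 0.44928
Step 3: ratio^k = 0.44928^1.268 = 0.36257
Step 4: t = t_rated * ratio^k = 20.344 * 0.36257 = 7.376 hr

7.376 hr


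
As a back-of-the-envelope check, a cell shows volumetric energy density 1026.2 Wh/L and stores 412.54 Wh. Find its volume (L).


V = E / ED = 412.54 / 1026.2 = 0.4020 L

0.4020 L


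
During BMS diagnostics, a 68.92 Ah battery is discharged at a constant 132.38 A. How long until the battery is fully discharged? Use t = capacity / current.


Runtime = 68.92 Ah / 132.38 A = 0.5206 hr

0.5206 hr


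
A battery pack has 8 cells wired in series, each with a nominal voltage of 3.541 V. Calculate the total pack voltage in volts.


Series voltages add: 8 * 3.541 V = 28.328 V

28.328 V


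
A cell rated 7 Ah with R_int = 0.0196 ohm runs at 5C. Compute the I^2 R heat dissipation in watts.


Step 1: I = C_rate * capacity = 5 * 7 = 35 A
Step 2: Q = I^2 * R = 35^2 * 0.0196 = 1225 * 0.0196 = 24.01 W

24.01 W


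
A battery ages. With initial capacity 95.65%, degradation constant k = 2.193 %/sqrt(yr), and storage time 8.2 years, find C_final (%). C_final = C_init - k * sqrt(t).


sqrt(t) = sqrt(8.2) = 2.8636
C_final = 95.65 - 2.193 * 2.8636 = 89.37%

89.37%


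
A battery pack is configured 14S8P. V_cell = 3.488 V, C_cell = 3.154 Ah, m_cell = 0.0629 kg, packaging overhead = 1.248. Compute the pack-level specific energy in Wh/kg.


Step 1: V_pack = 14 * 3.488 = 48.832 V
Step 2: C_pack = 8 * 3.154 = 25.232 Ah
Step 3: E_pack = V_pack * C_pack = 48.832 * 25.232 = 1232.1 Wh
Step 4: m_pack = 14 * 8 * 0.0629 * 1.248 = 8.7919 kg
Step 5: ED = E_pack / m_pack = 1232.1 / 8.7919 = 140.1 Wh/kg

140.1 Wh/kg


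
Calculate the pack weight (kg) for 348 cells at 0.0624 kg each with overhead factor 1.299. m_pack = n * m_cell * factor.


m_pack = n * m_cell * overhead = 348 * 0.0624 * 1.299 = 28.21 kg

28.21 kg


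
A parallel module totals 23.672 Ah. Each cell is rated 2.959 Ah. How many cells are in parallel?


n = C_total / C_cell = 23.672 / 2.959 = 8

8


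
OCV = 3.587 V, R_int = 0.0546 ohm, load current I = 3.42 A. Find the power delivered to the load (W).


Step 1: V_terminal = OCV - I*R = 3.587 - 3.42 * 0.0546 = 3.4003 V
Step 2: P_out = V_terminal * I = 3.4003 * 3.42 = 11.63 W

11.63 W


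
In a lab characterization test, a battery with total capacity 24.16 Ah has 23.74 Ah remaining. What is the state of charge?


SOC = (remaining / total) * 100 = (23.74 / 24.16) * 100 = 98.26%

98.26%


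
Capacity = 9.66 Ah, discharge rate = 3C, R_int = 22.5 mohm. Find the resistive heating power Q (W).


Convert: R = 22.5 mohm = 0.0225 ohm
Step 1: I = C_rate * capacity = 3 * 9.66 = 28.98 A
Step 2: Q = I^2 * R = 28.98^2 * 0.0225 = 839.84 * 0.0225 = 18.90 W

18.90 W


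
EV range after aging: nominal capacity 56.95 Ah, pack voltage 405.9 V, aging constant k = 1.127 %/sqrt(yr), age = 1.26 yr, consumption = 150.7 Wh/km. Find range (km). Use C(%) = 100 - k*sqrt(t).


Step 1: capacity retention = 100 - 1.127 * sqrt(1.26) = 100 - 1.127 * 1.1225 = 98.735%
Step 2: C_now = 56.95 * 98.735/100 = 56.23 Ah
Step 3: E_pack = V * C_now = 405.9 * 56.23 = 22824 Wh
Step 4: range = E_pack / consumption = 22824 / 150.7 = 151.5 km

151.5 km


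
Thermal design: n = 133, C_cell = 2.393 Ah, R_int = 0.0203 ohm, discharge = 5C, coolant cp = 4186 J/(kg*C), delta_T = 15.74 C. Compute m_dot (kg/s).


Step 1: I = 5 * 2.393 = 11.965 A
Step 2: Q_cell = I^2 * R = 11.965^2 * 0.0203 = 2.9062 W
Step 3: Q_total = 133 * 2.9062 = 386.52 W
Step 4: m_dot = Q_total / (cp * dT) = 386.52 / (4186 * 15.74) = 0.005866 kg/s

0.005866 kg/s


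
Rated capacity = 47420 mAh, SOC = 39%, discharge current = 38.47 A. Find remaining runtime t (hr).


Convert: C_total = 47420 mAh = 47.42 Ah
Step 1: remaining = SOC/100 * C_total = 39/100 * 47.42 = 18.494 Ah
Step 2: t = remaining / I = 18.494 / 38.47 = 0.4807 hr

0.4807 hr


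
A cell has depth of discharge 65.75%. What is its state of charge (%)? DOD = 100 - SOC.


SOC = 100 - DOD = 100 - 65.75 = 34.25%

34.25%


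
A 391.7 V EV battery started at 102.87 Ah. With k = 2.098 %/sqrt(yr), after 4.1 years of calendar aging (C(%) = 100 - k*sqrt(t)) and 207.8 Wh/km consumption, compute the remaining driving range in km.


Step 1: capacity retention = 100 - 2.098 * sqrt(4.1) = 100 - 2.098 * 2.0248 = 95.752%
Step 2: C_now = 102.87 * 95.752/100 = 98.5 Ah
Step 3: E_pack = V * C_now = 391.7 * 98.5 = 38582 Wh
Step 4: range = E_pack / consumption = 38582 / 207.8 = 185.7 km

185.7 km


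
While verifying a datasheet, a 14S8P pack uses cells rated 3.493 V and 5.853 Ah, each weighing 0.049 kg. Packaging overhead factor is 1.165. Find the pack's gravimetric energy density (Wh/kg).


Step 1: V_pack = 14 * 3.493 = 48.902 V
Step 2: C_pack = 8 * 5.853 = 46.824 Ah
Step 3: E_pack = V_pack * C_pack = 48.902 * 46.824 = 2289.8 Wh
Step 4: m_pack = 14 * 8 * 0.049 * 1.165 = 6.3935 kg
Step 5: ED = E_pack / m_pack = 2289.8 / 6.3935 = 358.1 Wh/kg

358.1 Wh/kg


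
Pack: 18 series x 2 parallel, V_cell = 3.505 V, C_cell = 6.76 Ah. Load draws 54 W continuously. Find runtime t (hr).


Step 1: E_pack = Ns * V_cell * Np * C_cell = 18 * 3.505 * 2 * 6.76 = 852.98 Wh
Step 2: t = E_pack / P = 852.98 / 54 = 15.80 hr

15.80 hr


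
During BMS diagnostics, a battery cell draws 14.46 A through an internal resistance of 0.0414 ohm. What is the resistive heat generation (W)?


I^2 = 209.09
Q = 209.09 * 0.0414 = 8.656 W

8.656 W


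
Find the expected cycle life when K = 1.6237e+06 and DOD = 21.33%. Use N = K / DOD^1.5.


DOD^1.5 = 98.511
N = K / DOD^1.5 = 1.6237e+06 / 98.511 = 16480

16480 cycles


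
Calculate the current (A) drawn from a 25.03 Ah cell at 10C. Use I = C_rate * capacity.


I = C_rate * capacity = 10 * 25.03 = 250.3 A

250.3 A


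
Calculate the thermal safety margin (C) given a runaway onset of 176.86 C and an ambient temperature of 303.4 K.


Convert: T_ambient = 303.4 K = 30.25 C
margin = 176.86 - 30.25 = 146.61 C

146.61 C


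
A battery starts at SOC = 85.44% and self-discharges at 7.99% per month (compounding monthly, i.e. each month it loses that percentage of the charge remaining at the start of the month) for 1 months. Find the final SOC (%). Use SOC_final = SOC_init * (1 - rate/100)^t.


Monthly retention factor = 1 - 7.99/100 = 0.9201
Over 1 months: factor^1 = 0.9201
SOC_final = 85.44 * 0.9201 = 78.61%

78.61%


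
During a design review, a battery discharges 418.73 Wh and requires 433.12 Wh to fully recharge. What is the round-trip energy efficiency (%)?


eta_e = E_dis / E_chg * 100 = 418.73 / 433.12 * 100 = 96.68%

96.68%


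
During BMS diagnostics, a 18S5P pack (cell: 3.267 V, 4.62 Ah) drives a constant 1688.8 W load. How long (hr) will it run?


Step 1: E_pack = Ns * V_cell * Np * C_cell = 18 * 3.267 * 5 * 4.62 = 1358.4 Wh
Step 2: t = E_pack / P = 1358.4 / 1688.8 = 0.8044 hr

0.8044 hr


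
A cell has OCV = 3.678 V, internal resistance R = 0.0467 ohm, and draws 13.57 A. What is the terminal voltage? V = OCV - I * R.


IR drop = 13.57 * 0.0467 = 0.63372 V
V = 3.678 - 0.63372 = 3.044 V

3.044 V


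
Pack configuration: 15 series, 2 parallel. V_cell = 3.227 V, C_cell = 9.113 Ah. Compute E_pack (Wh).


V_pack = 15 * 3.227 = 48.405 V
C_pack = 2 * 9.113 = 18.226 Ah
E = V_pack * C_pack = 48.405 * 18.226 = 882.2 Wh

882.2 Wh


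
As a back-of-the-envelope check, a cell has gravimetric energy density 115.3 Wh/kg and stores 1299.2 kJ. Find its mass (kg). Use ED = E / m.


Convert: E = 1299.2 kJ = 360.89 Wh
m = E / ED = 360.89 / 115.3 = 3.130 kg

3.130 kg


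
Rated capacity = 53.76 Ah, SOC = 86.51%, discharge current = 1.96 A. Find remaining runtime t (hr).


Step 1: remaining = SOC/100 * C_total = 86.51/100 * 53.76 = 46.508 Ah
Step 2: t = remaining / I = 46.508 / 1.96 = 23.73 hr

23.73 hr


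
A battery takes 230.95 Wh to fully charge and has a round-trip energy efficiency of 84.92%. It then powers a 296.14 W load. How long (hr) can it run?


Step 1: E_discharge = eta/100 * E_charge = 84.92/100 * 230.95 = 196.12 Wh
Step 2: t = E_discharge / P = 196.12 / 296.14 = 0.6623 hr

0.6623 hr


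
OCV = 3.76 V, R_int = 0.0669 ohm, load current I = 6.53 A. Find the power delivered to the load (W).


Step 1: V_terminal = OCV - I*R = 3.76 - 6.53 * 0.0669 = 3.3231 V
Step 2: P_out = V_terminal * I = 3.3231 * 6.53 = 21.70 W

21.70 W


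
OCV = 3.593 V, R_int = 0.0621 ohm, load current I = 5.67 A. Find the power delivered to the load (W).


Step 1: V_terminal = OCV - I*R = 3.593 - 5.67 * 0.0621 = 3.2409 V
Step 2: P_out = V_terminal * I = 3.2409 * 5.67 = 18.38 W

18.38 W


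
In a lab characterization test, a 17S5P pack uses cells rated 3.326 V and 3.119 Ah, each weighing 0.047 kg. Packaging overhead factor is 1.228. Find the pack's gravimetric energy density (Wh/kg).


Step 1: V_pack = 17 * 3.326 = 56.542 V
Step 2: C_pack = 5 * 3.119 = 15.595 Ah
Step 3: E_pack = V_pack * C_pack = 56.542 * 15.595 = 881.77 Wh
Step 4: m_pack = 17 * 5 * 0.047 * 1.228 = 4.9059 kg
Step 5: ED = E_pack / m_pack = 881.77 / 4.9059 = 179.7 Wh/kg

179.7 Wh/kg


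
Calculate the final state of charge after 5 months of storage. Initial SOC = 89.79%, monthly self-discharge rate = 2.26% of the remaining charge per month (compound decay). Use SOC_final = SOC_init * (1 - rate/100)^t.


decay = (1 - 2.26/100)^5 = 0.89199
SOC_final = 89.79 * 0.89199 = 80.09%

80.09%


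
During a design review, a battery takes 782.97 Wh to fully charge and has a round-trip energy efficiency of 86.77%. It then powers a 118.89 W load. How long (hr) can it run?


Step 1: E_discharge = eta/100 * E_charge = 86.77/100 * 782.97 = 679.38 Wh
Step 2: t = E_discharge / P = 679.38 / 118.89 = 5.714 hr

5.714 hr


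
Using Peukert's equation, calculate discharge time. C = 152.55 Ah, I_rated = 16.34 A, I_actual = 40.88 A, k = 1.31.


Step 1: t_rated = C / I_rated = 152.55 / 16.34 = 9.336 hr
Step 2: ratio = 16.34 / 40.88 = 0.39971
Step 3: ratio^k = 0.39971^1.31 = 0.30081
Step 4: t = t_rated * ratio^k = 9.336 * 0.30081 = 2.808 hr

2.808 hr


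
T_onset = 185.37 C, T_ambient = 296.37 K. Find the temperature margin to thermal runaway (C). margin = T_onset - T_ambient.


Convert: T_ambient = 296.37 K = 23.22 C
margin = 185.37 - 23.22 = 162.15 C

162.15 C


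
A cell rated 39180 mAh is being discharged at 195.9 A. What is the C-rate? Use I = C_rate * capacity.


Convert: capacity = 39180 mAh = 39.18 Ah
Rearranging: C_rate = 195.9 / 39.18 = 5C

5C


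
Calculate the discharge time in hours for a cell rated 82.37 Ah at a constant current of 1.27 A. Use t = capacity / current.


Runtime = 82.37 Ah / 1.27 A = 64.86 hr

64.86 hr


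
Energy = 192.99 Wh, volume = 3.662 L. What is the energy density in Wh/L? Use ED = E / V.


Volumetric ED = 192.99 Wh / 3.662 L = 52.70 Wh/L

52.70 Wh/L


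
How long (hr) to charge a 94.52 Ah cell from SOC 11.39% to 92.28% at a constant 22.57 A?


delta_Ah = 94.52 * (92.28 - 11.39) / 100 = 76.457 Ah
t = delta_Ah / I = 76.457 / 22.57 = 3.388 hr

3.388 hr


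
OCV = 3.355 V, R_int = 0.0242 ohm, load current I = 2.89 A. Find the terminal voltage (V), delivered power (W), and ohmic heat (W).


Step 1: V_terminal = OCV - I*R = 3.355 - 2.89 * 0.0242 = 3.2851 V
Step 2: P_out = V_terminal * I = 3.2851 * 2.89 = 9.494 W
Step 3: Q = I^2 * R = 2.89^2 * 0.0242 = 0.2021 W

V=3.2851 V, P=9.494 W, Q=0.2021 W


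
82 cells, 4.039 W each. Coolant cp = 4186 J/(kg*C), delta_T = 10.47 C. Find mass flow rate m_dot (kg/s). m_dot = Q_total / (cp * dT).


Q_total = 82 * 4.039 = 331.2 W
m_dot = Q_total / (cp * dT) = 331.2 / (4186 * 10.47) = 0.007557 kg/s

0.007557 kg/s


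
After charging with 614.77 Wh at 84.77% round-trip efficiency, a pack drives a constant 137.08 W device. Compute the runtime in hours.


Step 1: E_discharge = eta/100 * E_charge = 84.77/100 * 614.77 = 521.14 Wh
Step 2: t = E_discharge / P = 521.14 / 137.08 = 3.802 hr

3.802 hr


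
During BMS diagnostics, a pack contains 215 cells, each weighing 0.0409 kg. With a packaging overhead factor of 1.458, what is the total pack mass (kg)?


Cell mass sum = 215 * 0.0409 = 8.7935 kg
With overhead 1.458: m_pack = 8.7935 * 1.458 = 12.82 kg

12.82 kg


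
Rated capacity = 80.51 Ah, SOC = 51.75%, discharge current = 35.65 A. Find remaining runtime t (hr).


Step 1: remaining = SOC/100 * C_total = 51.75/100 * 80.51 = 41.664 Ah
Step 2: t = remaining / I = 41.664 / 35.65 = 1.169 hr

1.169 hr


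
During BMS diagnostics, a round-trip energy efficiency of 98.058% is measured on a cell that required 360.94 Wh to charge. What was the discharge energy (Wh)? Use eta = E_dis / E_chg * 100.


E_dis = eta/100 * E_chg = 98.058/100 * 360.94 = 353.9 Wh

353.9 Wh


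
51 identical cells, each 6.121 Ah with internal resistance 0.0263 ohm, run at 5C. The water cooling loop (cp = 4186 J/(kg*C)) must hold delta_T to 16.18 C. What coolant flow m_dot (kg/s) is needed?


Step 1: I = 5 * 6.121 = 30.605 A
Step 2: Q_cell = I^2 * R = 30.605^2 * 0.0263 = 24.634 W
Step 3: Q_total = 51 * 24.634 = 1256.3 W
Step 4: m_dot = Q_total / (cp * dT) = 1256.3 / (4186 * 16.18) = 0.01855 kg/s

0.01855 kg/s


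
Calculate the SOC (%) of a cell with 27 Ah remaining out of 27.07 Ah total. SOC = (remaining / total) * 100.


SOC% = 27 / 27.07 * 100 = 99.74%

99.74%


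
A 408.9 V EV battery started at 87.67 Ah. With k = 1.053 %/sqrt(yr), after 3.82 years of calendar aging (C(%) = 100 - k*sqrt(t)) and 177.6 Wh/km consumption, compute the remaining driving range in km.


Step 1: capacity retention = 100 - 1.053 * sqrt(3.82) = 100 - 1.053 * 1.9545 = 97.942%
Step 2: C_now = 87.67 * 97.942/100 = 85.866 Ah
Step 3: E_pack = V * C_now = 408.9 * 85.866 = 35111 Wh
Step 4: range = E_pack / consumption = 35111 / 177.6 = 197.7 km

197.7 km


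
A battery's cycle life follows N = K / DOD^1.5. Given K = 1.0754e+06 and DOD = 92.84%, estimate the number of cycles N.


DOD^1.5 = 894.55
N = K / DOD^1.5 = 1.0754e+06 / 894.55 = 1202

1202 cycles


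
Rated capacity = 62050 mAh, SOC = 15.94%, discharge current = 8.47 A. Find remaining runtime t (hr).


Convert: C_total = 62050 mAh = 62.05 Ah
Step 1: remaining = SOC/100 * C_total = 15.94/100 * 62.05 = 9.8908 Ah
Step 2: t = remaining / I = 9.8908 / 8.47 = 1.168 hr

1.168 hr


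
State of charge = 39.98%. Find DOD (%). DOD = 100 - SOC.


DOD = 100 - SOC = 100 - 39.98 = 60.02%

60.02%


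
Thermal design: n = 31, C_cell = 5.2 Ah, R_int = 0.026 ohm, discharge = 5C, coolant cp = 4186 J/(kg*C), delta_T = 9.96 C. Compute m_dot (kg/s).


Step 1: I = 5 * 5.2 = 26 A
Step 2: Q_cell = I^2 * R = 26^2 * 0.026 = 17.576 W
Step 3: Q_total = 31 * 17.576 = 544.86 W
Step 4: m_dot = Q_total / (cp * dT) = 544.86 / (4186 * 9.96) = 0.01307 kg/s

0.01307 kg/s


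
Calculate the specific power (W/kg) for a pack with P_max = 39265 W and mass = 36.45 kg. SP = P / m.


Specific power = 39265 W / 36.45 kg = 1077 W/kg

1077 W/kg


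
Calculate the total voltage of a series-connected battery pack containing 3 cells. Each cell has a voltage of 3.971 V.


With 3 cells in series at 3.971 V each, V_pack = 11.913 V

11.913 V


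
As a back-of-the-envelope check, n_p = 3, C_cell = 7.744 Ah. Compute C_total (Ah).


Parallel capacities add: 3 * 7.744 Ah = 23.232 Ah

23.232 Ah


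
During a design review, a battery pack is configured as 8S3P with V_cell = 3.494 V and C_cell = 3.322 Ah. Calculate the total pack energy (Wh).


V_pack = 8 * 3.494 = 27.952 V
C_pack = 3 * 3.322 = 9.966 Ah
E = V_pack * C_pack = 27.952 * 9.966 = 278.6 Wh

278.6 Wh


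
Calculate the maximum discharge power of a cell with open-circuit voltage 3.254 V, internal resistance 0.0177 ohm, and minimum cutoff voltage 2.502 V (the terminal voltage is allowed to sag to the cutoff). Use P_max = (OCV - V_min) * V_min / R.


dV = OCV - V_min = 0.752 V (so I_max = dV / R)
P_max = dV * V_min / R = 0.752 * 2.502 / 0.0177 = 106.3 W

106.3 W


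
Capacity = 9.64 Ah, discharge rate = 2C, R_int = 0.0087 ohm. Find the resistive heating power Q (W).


Step 1: I = C_rate * capacity = 2 * 9.64 = 19.28 A
Step 2: Q = I^2 * R = 19.28^2 * 0.0087 = 371.72 * 0.0087 = 3.234 W

3.234 W


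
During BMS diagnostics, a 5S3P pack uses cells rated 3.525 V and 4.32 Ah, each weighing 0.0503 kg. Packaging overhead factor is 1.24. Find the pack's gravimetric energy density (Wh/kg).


Step 1: V_pack = 5 * 3.525 = 17.625 V
Step 2: C_pack = 3 * 4.32 = 12.96 Ah
Step 3: E_pack = V_pack * C_pack = 17.625 * 12.96 = 228.42 Wh
Step 4: m_pack = 5 * 3 * 0.0503 * 1.24 = 0.93558 kg
Step 5: ED = E_pack / m_pack = 228.42 / 0.93558 = 244.1 Wh/kg

244.1 Wh/kg


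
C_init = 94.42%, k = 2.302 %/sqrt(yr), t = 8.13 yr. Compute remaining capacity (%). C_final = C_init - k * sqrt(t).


Step 1: sqrt(8.13 yr) = 2.8513
Step 2: drop = 2.302 * 2.8513 = 6.5637
Step 3: C_final = 94.42 - 6.5637 = 87.86%

87.86%


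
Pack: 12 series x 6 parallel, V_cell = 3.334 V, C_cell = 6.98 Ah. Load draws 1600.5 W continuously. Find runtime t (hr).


Step 1: E_pack = Ns * V_cell * Np * C_cell = 12 * 3.334 * 6 * 6.98 = 1675.5 Wh
Step 2: t = E_pack / P = 1675.5 / 1600.5 = 1.047 hr

1.047 hr


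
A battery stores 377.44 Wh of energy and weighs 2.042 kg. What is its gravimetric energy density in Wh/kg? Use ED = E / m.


Specific energy = 377.44 Wh / 2.042 kg = 184.8 Wh/kg

184.8 Wh/kg


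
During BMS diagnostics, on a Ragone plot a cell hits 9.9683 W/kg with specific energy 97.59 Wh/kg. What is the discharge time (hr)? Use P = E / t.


t = E / P = 97.59 / 9.9683 = 9.790 hr

9.790 hr


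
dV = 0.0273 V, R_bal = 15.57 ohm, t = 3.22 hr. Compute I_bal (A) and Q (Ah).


I_bal = dV / R = 0.0273 / 15.57 = 0.0017534 A
Q = I_bal * t = 0.0017534 * 3.22 = 0.005646 Ah

I=0.0017534 A, Q=0.005646 Ah


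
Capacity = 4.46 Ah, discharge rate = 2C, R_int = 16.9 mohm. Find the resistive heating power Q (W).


Convert: R = 16.9 mohm = 0.0169 ohm
Step 1: I = C_rate * capacity = 2 * 4.46 = 8.92 A
Step 2: Q = I^2 * R = 8.92^2 * 0.0169 = 79.566 * 0.0169 = 1.345 W

1.345 W


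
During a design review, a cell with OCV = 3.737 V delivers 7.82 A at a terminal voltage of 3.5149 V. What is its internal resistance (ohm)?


R = (OCV - V) / I = (3.737 - 3.5149) / 7.82 = 0.02840 ohm

0.02840 ohm


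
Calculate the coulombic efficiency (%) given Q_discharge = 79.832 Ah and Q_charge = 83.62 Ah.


Coulombic efficiency = 79.832/83.62 * 100% = 95.47%

95.47%


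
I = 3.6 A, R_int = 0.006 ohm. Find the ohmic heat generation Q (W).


I^2 = 12.96
Q = 12.96 * 0.006 = 0.07776 W

0.07776 W


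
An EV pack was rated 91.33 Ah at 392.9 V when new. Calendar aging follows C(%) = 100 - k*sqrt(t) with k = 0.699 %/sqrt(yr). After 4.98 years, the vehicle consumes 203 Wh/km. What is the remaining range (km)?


Step 1: capacity retention = 100 - 0.699 * sqrt(4.98) = 100 - 0.699 * 2.2316 = 98.44%
Step 2: C_now = 91.33 * 98.44/100 = 89.905 Ah
Step 3: E_pack = V * C_now = 392.9 * 89.905 = 35324 Wh
Step 4: range = E_pack / consumption = 35324 / 203 = 174.0 km

174.0 km


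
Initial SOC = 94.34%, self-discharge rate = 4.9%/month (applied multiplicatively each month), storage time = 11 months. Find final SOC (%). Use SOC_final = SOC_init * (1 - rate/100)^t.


Monthly retention factor = 1 - 4.9/100 = 0.951
Over 11 months: factor^11 = 0.57542
SOC_final = 94.34 * 0.57542 = 54.29%

54.29%


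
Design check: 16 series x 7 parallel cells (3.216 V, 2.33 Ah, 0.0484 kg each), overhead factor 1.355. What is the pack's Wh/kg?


Step 1: V_pack = 16 * 3.216 = 51.456 V
Step 2: C_pack = 7 * 2.33 = 16.31 Ah
Step 3: E_pack = V_pack * C_pack = 51.456 * 16.31 = 839.25 Wh
Step 4: m_pack = 16 * 7 * 0.0484 * 1.355 = 7.3452 kg
Step 5: ED = E_pack / m_pack = 839.25 / 7.3452 = 114.3 Wh/kg

114.3 Wh/kg


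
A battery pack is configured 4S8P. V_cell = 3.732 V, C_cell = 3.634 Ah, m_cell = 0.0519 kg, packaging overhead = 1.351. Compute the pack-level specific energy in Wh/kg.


Step 1: V_pack = 4 * 3.732 = 14.928 V
Step 2: C_pack = 8 * 3.634 = 29.072 Ah
Step 3: E_pack = V_pack * C_pack = 14.928 * 29.072 = 433.99 Wh
Step 4: m_pack = 4 * 8 * 0.0519 * 1.351 = 2.2437 kg
Step 5: ED = E_pack / m_pack = 433.99 / 2.2437 = 193.4 Wh/kg

193.4 Wh/kg


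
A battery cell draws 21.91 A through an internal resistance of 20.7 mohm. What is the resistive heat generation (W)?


Convert: R = 20.7 mohm = 0.0207 ohm
I^2 = 480.05
Q = 480.05 * 0.0207 = 9.937 W

9.937 W


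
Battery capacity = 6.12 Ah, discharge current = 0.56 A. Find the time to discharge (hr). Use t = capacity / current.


Runtime = 6.12 Ah / 0.56 A = 10.93 hr

10.93 hr


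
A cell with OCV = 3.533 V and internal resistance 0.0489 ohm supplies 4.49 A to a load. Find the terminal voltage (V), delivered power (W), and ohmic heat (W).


Step 1: V_terminal = OCV - I*R = 3.533 - 4.49 * 0.0489 = 3.3134 V
Step 2: P_out = V_terminal * I = 3.3134 * 4.49 = 14.88 W
Step 3: Q = I^2 * R = 4.49^2 * 0.0489 = 0.9858 W

V=3.3134 V, P=14.88 W, Q=0.9858 W


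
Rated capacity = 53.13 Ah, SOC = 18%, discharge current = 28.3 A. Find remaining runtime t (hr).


Step 1: remaining = SOC/100 * C_total = 18/100 * 53.13 = 9.5634 Ah
Step 2: t = remaining / I = 9.5634 / 28.3 = 0.3379 hr

0.3379 hr


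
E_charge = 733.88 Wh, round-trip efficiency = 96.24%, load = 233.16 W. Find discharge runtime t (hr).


Step 1: E_discharge = eta/100 * E_charge = 96.24/100 * 733.88 = 706.29 Wh
Step 2: t = E_discharge / P = 706.29 / 233.16 = 3.029 hr

3.029 hr


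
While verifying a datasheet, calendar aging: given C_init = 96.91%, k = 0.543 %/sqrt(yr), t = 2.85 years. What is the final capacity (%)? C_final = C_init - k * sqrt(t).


Step 1: sqrt(2.85 yr) = 1.6882
Step 2: drop = 0.543 * 1.6882 = 0.91669
Step 3: C_final = 96.91 - 0.91669 = 95.99%

95.99%


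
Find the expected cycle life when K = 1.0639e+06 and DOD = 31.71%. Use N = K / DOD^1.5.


DOD^1.5 = 178.56
N = K / DOD^1.5 = 1.0639e+06 / 178.56 = 5958

5958 cycles


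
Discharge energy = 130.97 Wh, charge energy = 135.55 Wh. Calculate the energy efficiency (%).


eta_e = E_dis / E_chg * 100 = 130.97 / 135.55 * 100 = 96.62%

96.62%


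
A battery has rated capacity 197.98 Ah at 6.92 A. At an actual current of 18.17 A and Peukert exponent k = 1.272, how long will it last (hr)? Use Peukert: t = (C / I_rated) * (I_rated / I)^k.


t_rated = C / I_rated = 197.98 / 6.92 = 28.61 hr
(I_rated/I)^k = (0.38085)^1.272 = 0.2929
t = t_rated * (I_rated/I)^k = 28.61 * 0.2929 = 8.380 hr

8.380 hr


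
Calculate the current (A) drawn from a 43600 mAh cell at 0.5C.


Convert: capacity = 43600 mAh = 43.6 Ah
I = C_rate * capacity = 0.5 * 43.6 = 21.8 A

21.8 A


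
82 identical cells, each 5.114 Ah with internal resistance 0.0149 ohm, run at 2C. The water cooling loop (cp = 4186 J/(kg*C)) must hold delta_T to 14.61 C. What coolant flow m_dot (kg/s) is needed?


Step 1: I = 2 * 5.114 = 10.228 A
Step 2: Q_cell = I^2 * R = 10.228^2 * 0.0149 = 1.5587 W
Step 3: Q_total = 82 * 1.5587 = 127.81 W
Step 4: m_dot = Q_total / (cp * dT) = 127.81 / (4186 * 14.61) = 0.002090 kg/s

0.002090 kg/s


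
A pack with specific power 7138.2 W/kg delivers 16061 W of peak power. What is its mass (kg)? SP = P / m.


m = P / SP = 16061 / 7138.2 = 2.250 kg

2.250 kg


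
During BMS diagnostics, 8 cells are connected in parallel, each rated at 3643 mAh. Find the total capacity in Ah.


Convert: C_cell = 3643 mAh = 3.643 Ah
C_total = 8 * 3.643 = 29.144 Ah

29.144 Ah


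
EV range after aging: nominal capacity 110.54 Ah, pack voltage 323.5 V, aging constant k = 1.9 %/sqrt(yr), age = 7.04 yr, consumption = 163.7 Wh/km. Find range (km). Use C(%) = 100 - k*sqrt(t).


Step 1: capacity retention = 100 - 1.9 * sqrt(7.04) = 100 - 1.9 * 2.6533 = 94.959%
Step 2: C_now = 110.54 * 94.959/100 = 104.97 Ah
Step 3: E_pack = V * C_now = 323.5 * 104.97 = 33958 Wh
Step 4: range = E_pack / consumption = 33958 / 163.7 = 207.4 km

207.4 km


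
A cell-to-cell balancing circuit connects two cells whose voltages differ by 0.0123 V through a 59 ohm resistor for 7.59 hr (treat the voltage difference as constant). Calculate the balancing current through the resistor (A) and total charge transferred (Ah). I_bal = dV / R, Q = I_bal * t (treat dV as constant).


First, Ohm's law: I_bal = 0.0123 V / 59 ohm = 2.0847e-04 A
Then Q = I * t = 2.0847e-04 A * 7.59 hr = 0.001582 Ah

I=2.0847e-04 A, Q=0.001582 Ah


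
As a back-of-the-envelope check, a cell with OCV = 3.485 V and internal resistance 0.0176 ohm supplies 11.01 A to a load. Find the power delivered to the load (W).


Step 1: V_terminal = OCV - I*R = 3.485 - 11.01 * 0.0176 = 3.2912 V
Step 2: P_out = V_terminal * I = 3.2912 * 11.01 = 36.24 W

36.24 W


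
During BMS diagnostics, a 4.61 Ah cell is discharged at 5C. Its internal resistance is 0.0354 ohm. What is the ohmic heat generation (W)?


Step 1: I = C_rate * capacity = 5 * 4.61 = 23.05 A
Step 2: Q = I^2 * R = 23.05^2 * 0.0354 = 531.3 * 0.0354 = 18.81 W

18.81 W


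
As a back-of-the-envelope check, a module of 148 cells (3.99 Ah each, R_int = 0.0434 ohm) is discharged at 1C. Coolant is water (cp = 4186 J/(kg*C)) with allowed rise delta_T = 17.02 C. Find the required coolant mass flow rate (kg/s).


Step 1: I = 1 * 3.99 = 3.99 A
Step 2: Q_cell = I^2 * R = 3.99^2 * 0.0434 = 0.69093 W
Step 3: Q_total = 148 * 0.69093 = 102.26 W
Step 4: m_dot = Q_total / (cp * dT) = 102.26 / (4186 * 17.02) = 0.001435 kg/s

0.001435 kg/s


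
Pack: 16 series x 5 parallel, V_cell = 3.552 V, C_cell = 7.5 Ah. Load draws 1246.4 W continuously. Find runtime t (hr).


Step 1: E_pack = Ns * V_cell * Np * C_cell = 16 * 3.552 * 5 * 7.5 = 2131.2 Wh
Step 2: t = E_pack / P = 2131.2 / 1246.4 = 1.710 hr

1.710 hr


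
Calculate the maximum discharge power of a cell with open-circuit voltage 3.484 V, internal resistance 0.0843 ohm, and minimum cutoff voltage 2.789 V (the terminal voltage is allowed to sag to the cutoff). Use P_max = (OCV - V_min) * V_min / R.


P_max = (OCV - V_min) * V_min / R = (3.484 - 2.789) * 2.789 / 0.0843 = 0.695 * 2.789 / 0.0843 = 22.99 W

22.99 W


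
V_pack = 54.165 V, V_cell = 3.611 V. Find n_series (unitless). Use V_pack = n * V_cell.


Rearranging: n = V_pack / V_cell = 54.165 / 3.611 = 15 cells

15


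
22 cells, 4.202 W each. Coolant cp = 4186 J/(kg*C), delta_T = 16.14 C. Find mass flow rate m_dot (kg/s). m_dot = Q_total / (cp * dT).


Q_total = 22 * 4.202 = 92.444 W
m_dot = Q_total / (cp * dT) = 92.444 / (4186 * 16.14) = 0.001368 kg/s

0.001368 kg/s


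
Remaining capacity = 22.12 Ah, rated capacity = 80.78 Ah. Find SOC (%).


SOC% = 22.12 / 80.78 * 100 = 27.38%

27.38%


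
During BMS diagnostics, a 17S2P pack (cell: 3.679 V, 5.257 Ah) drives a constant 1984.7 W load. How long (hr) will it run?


Step 1: E_pack = Ns * V_cell * Np * C_cell = 17 * 3.679 * 2 * 5.257 = 657.58 Wh
Step 2: t = E_pack / P = 657.58 / 1984.7 = 0.3313 hr

0.3313 hr


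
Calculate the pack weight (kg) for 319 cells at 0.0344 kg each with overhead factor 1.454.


Cell mass sum = 319 * 0.0344 = 10.974 kg
With overhead 1.454: m_pack = 10.974 * 1.454 = 15.96 kg

15.96 kg


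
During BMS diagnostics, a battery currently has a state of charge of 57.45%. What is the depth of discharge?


DOD = 100 - SOC = 100 - 57.45 = 42.55%

42.55%


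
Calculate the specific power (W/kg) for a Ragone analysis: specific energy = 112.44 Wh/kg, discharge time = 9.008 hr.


Specific power = 112.44 Wh/kg / 9.008 hr = 12.48 W/kg

12.48 W/kg


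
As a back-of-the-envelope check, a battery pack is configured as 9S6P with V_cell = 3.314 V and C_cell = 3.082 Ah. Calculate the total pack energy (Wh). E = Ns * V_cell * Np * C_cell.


E = Ns * Vcell * Np * Ccell = 9 * 3.314 * 6 * 3.082 = 551.5 Wh

551.5 Wh


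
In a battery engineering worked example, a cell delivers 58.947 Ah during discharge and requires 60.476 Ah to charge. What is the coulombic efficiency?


eta_c = Q_dis / Q_chg * 100 = 58.947 / 60.476 * 100 = 97.47%

97.47%


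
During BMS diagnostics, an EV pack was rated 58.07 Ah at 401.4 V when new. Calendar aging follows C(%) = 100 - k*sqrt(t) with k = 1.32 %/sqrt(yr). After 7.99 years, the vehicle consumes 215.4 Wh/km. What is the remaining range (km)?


Step 1: capacity retention = 100 - 1.32 * sqrt(7.99) = 100 - 1.32 * 2.8267 = 96.269%
Step 2: C_now = 58.07 * 96.269/100 = 55.903 Ah
Step 3: E_pack = V * C_now = 401.4 * 55.903 = 22439 Wh
Step 4: range = E_pack / consumption = 22439 / 215.4 = 104.2 km

104.2 km
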